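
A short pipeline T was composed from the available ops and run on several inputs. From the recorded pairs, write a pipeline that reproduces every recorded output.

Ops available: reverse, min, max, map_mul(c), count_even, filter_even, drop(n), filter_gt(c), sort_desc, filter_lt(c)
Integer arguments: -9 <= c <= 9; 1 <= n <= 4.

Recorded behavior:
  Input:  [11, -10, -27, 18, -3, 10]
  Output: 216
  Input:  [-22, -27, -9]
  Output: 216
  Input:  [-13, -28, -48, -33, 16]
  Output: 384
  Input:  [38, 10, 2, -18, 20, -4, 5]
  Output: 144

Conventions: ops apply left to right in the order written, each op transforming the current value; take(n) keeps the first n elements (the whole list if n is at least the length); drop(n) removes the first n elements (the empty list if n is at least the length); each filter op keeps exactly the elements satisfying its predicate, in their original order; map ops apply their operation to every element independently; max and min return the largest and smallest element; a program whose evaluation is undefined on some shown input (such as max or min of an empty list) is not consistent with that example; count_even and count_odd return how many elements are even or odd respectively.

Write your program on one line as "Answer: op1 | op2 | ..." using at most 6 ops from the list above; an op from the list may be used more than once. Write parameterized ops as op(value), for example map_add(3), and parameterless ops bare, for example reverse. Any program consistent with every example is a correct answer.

map_mul(-8) | sort_desc | reverse | drop(2) | max

Check, running the answer program on each example:
  [11, -10, -27, 18, -3, 10] -> [-88, 80, 216, -144, 24, -80] -> [216, 80, 24, -80, -88, -144] -> [-144, -88, -80, 24, 80, 216] -> [-80, 24, 80, 216] -> 216
  [-22, -27, -9] -> [176, 216, 72] -> [216, 176, 72] -> [72, 176, 216] -> [216] -> 216
  [-13, -28, -48, -33, 16] -> [104, 224, 384, 264, -128] -> [384, 264, 224, 104, -128] -> [-128, 104, 224, 264, 384] -> [224, 264, 384] -> 384
  [38, 10, 2, -18, 20, -4, 5] -> [-304, -80, -16, 144, -160, 32, -40] -> [144, 32, -16, -40, -80, -160, -304] -> [-304, -160, -80, -40, -16, 32, 144] -> [-80, -40, -16, 32, 144] -> 144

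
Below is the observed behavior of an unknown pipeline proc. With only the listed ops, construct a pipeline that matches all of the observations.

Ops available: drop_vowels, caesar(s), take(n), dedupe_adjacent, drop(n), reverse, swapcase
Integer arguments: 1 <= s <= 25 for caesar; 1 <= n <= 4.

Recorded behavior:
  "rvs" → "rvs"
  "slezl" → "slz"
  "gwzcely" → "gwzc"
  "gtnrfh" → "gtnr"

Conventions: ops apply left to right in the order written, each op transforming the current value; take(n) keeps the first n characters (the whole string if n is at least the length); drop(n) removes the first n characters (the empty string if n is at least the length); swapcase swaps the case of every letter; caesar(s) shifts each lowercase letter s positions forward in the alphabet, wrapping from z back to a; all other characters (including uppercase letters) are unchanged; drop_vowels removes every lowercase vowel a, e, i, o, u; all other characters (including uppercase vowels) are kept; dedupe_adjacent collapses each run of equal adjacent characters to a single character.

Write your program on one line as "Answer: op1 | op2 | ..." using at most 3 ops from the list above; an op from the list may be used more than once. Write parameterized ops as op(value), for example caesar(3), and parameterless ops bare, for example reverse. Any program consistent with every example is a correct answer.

take(4) | drop_vowels

Check, running the answer program on each example:
  "rvs" -> "rvs" -> "rvs"
  "slezl" -> "slez" -> "slz"
  "gwzcely" -> "gwzc" -> "gwzc"
  "gtnrfh" -> "gtnr" -> "gtnr"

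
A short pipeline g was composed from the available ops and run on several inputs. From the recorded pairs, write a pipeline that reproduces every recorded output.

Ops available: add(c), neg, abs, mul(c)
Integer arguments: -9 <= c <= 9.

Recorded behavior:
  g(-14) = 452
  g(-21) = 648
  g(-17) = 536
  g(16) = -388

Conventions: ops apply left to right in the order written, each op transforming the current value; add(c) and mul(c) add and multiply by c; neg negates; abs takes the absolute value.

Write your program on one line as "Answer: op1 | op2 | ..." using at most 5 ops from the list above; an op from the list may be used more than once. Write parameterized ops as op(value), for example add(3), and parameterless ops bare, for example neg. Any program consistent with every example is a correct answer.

mul(7) | add(-8) | add(-7) | neg | mul(4)

Check, running the answer program on each example:
  -14 -> -98 -> -106 -> -113 -> 113 -> 452
  -21 -> -147 -> -155 -> -162 -> 162 -> 648
  -17 -> -119 -> -127 -> -134 -> 134 -> 536
  16 -> 112 -> 104 -> 97 -> -97 -> -388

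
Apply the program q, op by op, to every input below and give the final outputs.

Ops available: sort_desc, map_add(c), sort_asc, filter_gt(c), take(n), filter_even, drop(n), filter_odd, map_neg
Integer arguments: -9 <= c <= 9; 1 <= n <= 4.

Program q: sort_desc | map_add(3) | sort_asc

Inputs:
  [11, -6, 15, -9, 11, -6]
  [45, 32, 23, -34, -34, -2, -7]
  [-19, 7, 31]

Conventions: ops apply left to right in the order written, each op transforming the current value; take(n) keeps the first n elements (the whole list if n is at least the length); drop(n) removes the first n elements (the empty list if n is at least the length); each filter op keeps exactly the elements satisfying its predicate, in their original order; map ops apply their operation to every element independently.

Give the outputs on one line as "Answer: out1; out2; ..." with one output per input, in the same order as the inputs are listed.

[-6, -3, -3, 14, 14, 18]; [-31, -31, -4, 1, 26, 35, 48]; [-16, 10, 34]

Execution, op by op:
  [11, -6, 15, -9, 11, -6] -> [15, 11, 11, -6, -6, -9] -> [18, 14, 14, -3, -3, -6] -> [-6, -3, -3, 14, 14, 18]
  [45, 32, 23, -34, -34, -2, -7] -> [45, 32, 23, -2, -7, -34, -34] -> [48, 35, 26, 1, -4, -31, -31] -> [-31, -31, -4, 1, 26, 35, 48]
  [-19, 7, 31] -> [31, 7, -19] -> [34, 10, -16] -> [-16, 10, 34]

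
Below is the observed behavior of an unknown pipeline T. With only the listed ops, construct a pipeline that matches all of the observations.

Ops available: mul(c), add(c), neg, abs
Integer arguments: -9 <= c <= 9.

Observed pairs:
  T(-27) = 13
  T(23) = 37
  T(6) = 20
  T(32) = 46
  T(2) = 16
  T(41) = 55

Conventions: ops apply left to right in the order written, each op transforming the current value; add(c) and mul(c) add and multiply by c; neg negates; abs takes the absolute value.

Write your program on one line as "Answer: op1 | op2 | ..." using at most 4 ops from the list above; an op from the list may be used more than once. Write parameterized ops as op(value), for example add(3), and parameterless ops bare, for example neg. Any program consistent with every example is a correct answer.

add(2) | add(8) | add(4) | abs

Check, running the answer program on each example:
  -27 -> -25 -> -17 -> -13 -> 13
  23 -> 25 -> 33 -> 37 -> 37
  6 -> 8 -> 16 -> 20 -> 20
  32 -> 34 -> 42 -> 46 -> 46
  2 -> 4 -> 12 -> 16 -> 16
  41 -> 43 -> 51 -> 55 -> 55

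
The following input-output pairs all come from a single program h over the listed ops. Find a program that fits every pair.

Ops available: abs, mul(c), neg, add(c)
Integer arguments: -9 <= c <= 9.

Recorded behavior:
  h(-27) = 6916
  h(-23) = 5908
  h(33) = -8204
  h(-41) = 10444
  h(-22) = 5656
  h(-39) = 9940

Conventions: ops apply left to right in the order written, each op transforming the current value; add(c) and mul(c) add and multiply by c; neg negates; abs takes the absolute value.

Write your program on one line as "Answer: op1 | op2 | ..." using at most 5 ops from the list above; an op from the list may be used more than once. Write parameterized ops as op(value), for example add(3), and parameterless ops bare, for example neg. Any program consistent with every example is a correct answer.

neg | mul(9) | add(4) | mul(-7) | mul(-4)

Check, running the answer program on each example:
  -27 -> 27 -> 243 -> 247 -> -1729 -> 6916
  -23 -> 23 -> 207 -> 211 -> -1477 -> 5908
  33 -> -33 -> -297 -> -293 -> 2051 -> -8204
  -41 -> 41 -> 369 -> 373 -> -2611 -> 10444
  -22 -> 22 -> 198 -> 202 -> -1414 -> 5656
  -39 -> 39 -> 351 -> 355 -> -2485 -> 9940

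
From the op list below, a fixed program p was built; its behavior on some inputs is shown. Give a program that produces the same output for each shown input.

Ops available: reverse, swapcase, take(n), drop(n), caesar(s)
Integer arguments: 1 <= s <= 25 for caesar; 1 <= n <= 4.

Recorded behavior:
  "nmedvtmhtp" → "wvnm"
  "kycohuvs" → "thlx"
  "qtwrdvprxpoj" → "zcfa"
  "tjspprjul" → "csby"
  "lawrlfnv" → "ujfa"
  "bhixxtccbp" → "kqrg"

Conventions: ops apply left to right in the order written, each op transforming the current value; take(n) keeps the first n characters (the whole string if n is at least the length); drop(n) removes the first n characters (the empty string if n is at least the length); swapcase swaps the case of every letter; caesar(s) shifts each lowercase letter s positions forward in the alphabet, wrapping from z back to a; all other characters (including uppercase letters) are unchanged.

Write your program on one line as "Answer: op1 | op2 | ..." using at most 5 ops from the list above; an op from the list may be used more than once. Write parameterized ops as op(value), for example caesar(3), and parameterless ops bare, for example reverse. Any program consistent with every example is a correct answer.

caesar(4) | take(4) | caesar(22) | caesar(9)

Check, running the answer program on each example:
  "nmedvtmhtp" -> "rqihzxqlxt" -> "rqih" -> "nmed" -> "wvnm"
  "kycohuvs" -> "ocgslyzw" -> "ocgs" -> "kyco" -> "thlx"
  "qtwrdvprxpoj" -> "uxavhztvbtsn" -> "uxav" -> "qtwr" -> "zcfa"
  "tjspprjul" -> "xnwttvnyp" -> "xnwt" -> "tjsp" -> "csby"
  "lawrlfnv" -> "peavpjrz" -> "peav" -> "lawr" -> "ujfa"
  "bhixxtccbp" -> "flmbbxggft" -> "flmb" -> "bhix" -> "kqrg"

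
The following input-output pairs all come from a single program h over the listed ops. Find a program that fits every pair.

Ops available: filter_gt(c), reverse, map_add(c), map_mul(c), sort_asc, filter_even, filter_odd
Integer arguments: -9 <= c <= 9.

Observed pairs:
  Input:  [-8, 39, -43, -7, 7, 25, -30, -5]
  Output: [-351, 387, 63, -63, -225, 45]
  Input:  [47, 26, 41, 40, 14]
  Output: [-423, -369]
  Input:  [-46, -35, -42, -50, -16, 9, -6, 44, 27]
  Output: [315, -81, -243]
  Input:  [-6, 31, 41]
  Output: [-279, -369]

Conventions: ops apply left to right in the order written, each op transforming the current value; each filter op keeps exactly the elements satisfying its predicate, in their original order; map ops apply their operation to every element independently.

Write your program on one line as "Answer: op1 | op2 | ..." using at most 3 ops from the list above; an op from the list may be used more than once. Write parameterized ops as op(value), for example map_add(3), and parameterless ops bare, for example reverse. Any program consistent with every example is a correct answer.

filter_odd | map_mul(-9)

Check, running the answer program on each example:
  [-8, 39, -43, -7, 7, 25, -30, -5] -> [39, -43, -7, 7, 25, -5] -> [-351, 387, 63, -63, -225, 45]
  [47, 26, 41, 40, 14] -> [47, 41] -> [-423, -369]
  [-46, -35, -42, -50, -16, 9, -6, 44, 27] -> [-35, 9, 27] -> [315, -81, -243]
  [-6, 31, 41] -> [31, 41] -> [-279, -369]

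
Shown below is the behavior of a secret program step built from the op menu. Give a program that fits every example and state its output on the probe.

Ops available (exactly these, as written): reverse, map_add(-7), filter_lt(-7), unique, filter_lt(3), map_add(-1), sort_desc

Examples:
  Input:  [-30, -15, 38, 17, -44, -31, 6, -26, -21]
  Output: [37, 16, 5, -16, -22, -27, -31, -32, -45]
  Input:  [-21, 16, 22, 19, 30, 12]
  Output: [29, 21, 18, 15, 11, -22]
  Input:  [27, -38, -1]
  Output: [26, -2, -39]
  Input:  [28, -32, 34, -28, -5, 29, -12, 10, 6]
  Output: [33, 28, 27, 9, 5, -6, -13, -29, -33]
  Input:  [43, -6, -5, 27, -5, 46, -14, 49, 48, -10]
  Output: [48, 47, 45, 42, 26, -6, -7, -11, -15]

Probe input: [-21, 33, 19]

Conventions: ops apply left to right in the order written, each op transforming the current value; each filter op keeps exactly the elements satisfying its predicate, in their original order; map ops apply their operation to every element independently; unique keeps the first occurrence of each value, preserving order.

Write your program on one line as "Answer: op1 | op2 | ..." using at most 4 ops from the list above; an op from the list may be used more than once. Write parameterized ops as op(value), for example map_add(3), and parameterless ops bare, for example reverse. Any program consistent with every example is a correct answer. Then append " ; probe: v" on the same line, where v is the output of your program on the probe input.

map_add(-1) | sort_desc | unique ; probe: [32, 18, -22]

Check, running the answer program on each example:
  [-30, -15, 38, 17, -44, -31, 6, -26, -21] -> [-31, -16, 37, 16, -45, -32, 5, -27, -22] -> [37, 16, 5, -16, -22, -27, -31, -32, -45] -> [37, 16, 5, -16, -22, -27, -31, -32, -45]
  [-21, 16, 22, 19, 30, 12] -> [-22, 15, 21, 18, 29, 11] -> [29, 21, 18, 15, 11, -22] -> [29, 21, 18, 15, 11, -22]
  [27, -38, -1] -> [26, -39, -2] -> [26, -2, -39] -> [26, -2, -39]
  [28, -32, 34, -28, -5, 29, -12, 10, 6] -> [27, -33, 33, -29, -6, 28, -13, 9, 5] -> [33, 28, 27, 9, 5, -6, -13, -29, -33] -> [33, 28, 27, 9, 5, -6, -13, -29, -33]
  [43, -6, -5, 27, -5, 46, -14, 49, 48, -10] -> [42, -7, -6, 26, -6, 45, -15, 48, 47, -11] -> [48, 47, 45, 42, 26, -6, -6, -7, -11, -15] -> [48, 47, 45, 42, 26, -6, -7, -11, -15]
  probe: [-21, 33, 19] -> [-22, 32, 18] -> [32, 18, -22] -> [32, 18, -22]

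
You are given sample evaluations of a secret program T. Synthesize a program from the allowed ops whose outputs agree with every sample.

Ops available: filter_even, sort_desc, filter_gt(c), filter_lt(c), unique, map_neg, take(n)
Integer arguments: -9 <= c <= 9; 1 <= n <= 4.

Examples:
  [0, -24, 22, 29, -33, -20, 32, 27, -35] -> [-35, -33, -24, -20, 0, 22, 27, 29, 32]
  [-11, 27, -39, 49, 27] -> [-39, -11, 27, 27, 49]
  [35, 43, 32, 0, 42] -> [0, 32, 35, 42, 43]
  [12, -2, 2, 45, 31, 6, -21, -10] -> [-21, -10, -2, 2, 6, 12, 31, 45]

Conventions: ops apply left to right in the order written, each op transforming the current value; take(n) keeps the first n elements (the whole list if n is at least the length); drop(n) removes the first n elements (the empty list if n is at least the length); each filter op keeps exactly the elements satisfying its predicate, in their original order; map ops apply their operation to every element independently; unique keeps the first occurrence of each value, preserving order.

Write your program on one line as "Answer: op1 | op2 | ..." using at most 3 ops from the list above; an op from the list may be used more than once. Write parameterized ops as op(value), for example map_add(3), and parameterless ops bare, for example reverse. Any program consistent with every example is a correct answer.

map_neg | sort_desc | map_neg

Check, running the answer program on each example:
  [0, -24, 22, 29, -33, -20, 32, 27, -35] -> [0, 24, -22, -29, 33, 20, -32, -27, 35] -> [35, 33, 24, 20, 0, -22, -27, -29, -32] -> [-35, -33, -24, -20, 0, 22, 27, 29, 32]
  [-11, 27, -39, 49, 27] -> [11, -27, 39, -49, -27] -> [39, 11, -27, -27, -49] -> [-39, -11, 27, 27, 49]
  [35, 43, 32, 0, 42] -> [-35, -43, -32, 0, -42] -> [0, -32, -35, -42, -43] -> [0, 32, 35, 42, 43]
  [12, -2, 2, 45, 31, 6, -21, -10] -> [-12, 2, -2, -45, -31, -6, 21, 10] -> [21, 10, 2, -2, -6, -12, -31, -45] -> [-21, -10, -2, 2, 6, 12, 31, 45]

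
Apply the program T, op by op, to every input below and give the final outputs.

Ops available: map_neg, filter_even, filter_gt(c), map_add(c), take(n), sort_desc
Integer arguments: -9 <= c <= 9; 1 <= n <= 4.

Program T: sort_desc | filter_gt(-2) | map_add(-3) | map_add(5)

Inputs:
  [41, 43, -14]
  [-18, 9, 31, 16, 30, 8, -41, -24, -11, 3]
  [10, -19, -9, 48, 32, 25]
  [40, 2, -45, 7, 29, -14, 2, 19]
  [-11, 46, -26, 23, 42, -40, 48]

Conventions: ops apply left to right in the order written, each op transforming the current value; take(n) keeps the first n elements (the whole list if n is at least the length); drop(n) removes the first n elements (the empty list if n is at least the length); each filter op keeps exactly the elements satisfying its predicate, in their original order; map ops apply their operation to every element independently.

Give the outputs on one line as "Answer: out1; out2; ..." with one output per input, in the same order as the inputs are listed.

Execution, op by op:
  [41, 43, -14] -> [43, 41, -14] -> [43, 41] -> [40, 38] -> [45, 43]
  [-18, 9, 31, 16, 30, 8, -41, -24, -11, 3] -> [31, 30, 16, 9, 8, 3, -11, -18, -24, -41] -> [31, 30, 16, 9, 8, 3] -> [28, 27, 13, 6, 5, 0] -> [33, 32, 18, 11, 10, 5]
  [10, -19, -9, 48, 32, 25] -> [48, 32, 25, 10, -9, -19] -> [48, 32, 25, 10] -> [45, 29, 22, 7] -> [50, 34, 27, 12]
  [40, 2, -45, 7, 29, -14, 2, 19] -> [40, 29, 19, 7, 2, 2, -14, -45] -> [40, 29, 19, 7, 2, 2] -> [37, 26, 16, 4, -1, -1] -> [42, 31, 21, 9, 4, 4]
  [-11, 46, -26, 23, 42, -40, 48] -> [48, 46, 42, 23, -11, -26, -40] -> [48, 46, 42, 23] -> [45, 43, 39, 20] -> [50, 48, 44, 25]

[45, 43]; [33, 32, 18, 11, 10, 5]; [50, 34, 27, 12]; [42, 31, 21, 9, 4, 4]; [50, 48, 44, 25]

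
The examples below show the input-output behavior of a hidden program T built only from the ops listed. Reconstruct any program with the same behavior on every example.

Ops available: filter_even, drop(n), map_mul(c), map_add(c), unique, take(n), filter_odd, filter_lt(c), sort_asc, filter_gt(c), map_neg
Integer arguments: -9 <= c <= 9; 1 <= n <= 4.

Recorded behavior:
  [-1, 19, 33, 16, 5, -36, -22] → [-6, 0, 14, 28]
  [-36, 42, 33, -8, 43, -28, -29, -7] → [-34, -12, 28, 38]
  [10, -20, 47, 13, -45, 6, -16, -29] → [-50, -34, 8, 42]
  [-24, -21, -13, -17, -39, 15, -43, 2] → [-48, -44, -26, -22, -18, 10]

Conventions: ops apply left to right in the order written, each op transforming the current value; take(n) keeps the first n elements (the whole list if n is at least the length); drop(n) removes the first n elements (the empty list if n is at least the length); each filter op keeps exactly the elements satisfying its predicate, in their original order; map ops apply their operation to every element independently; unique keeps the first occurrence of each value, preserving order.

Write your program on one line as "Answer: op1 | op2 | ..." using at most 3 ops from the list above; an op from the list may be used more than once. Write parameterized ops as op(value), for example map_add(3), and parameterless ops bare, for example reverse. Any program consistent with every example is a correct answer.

filter_odd | map_add(-5) | sort_asc

Check, running the answer program on each example:
  [-1, 19, 33, 16, 5, -36, -22] -> [-1, 19, 33, 5] -> [-6, 14, 28, 0] -> [-6, 0, 14, 28]
  [-36, 42, 33, -8, 43, -28, -29, -7] -> [33, 43, -29, -7] -> [28, 38, -34, -12] -> [-34, -12, 28, 38]
  [10, -20, 47, 13, -45, 6, -16, -29] -> [47, 13, -45, -29] -> [42, 8, -50, -34] -> [-50, -34, 8, 42]
  [-24, -21, -13, -17, -39, 15, -43, 2] -> [-21, -13, -17, -39, 15, -43] -> [-26, -18, -22, -44, 10, -48] -> [-48, -44, -26, -22, -18, 10]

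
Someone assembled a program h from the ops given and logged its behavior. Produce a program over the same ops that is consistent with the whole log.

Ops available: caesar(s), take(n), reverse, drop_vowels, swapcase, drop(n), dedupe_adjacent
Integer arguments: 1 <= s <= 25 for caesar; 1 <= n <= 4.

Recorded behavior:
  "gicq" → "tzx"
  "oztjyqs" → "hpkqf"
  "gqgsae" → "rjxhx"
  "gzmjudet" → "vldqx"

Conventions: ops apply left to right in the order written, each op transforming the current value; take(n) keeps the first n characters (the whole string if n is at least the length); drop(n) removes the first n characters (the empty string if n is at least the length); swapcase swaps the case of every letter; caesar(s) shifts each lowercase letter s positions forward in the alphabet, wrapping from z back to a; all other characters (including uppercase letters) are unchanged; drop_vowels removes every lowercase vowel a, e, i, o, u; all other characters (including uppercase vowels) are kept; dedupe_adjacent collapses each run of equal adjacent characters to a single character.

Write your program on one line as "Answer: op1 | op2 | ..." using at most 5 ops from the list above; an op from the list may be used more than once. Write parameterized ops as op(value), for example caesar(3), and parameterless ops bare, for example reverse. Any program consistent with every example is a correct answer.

reverse | drop(1) | caesar(17) | drop_vowels

Check, running the answer program on each example:
  "gicq" -> "qcig" -> "cig" -> "tzx" -> "tzx"
  "oztjyqs" -> "sqyjtzo" -> "qyjtzo" -> "hpakqf" -> "hpkqf"
  "gqgsae" -> "easgqg" -> "asgqg" -> "rjxhx" -> "rjxhx"
  "gzmjudet" -> "tedujmzg" -> "edujmzg" -> "vuladqx" -> "vldqx"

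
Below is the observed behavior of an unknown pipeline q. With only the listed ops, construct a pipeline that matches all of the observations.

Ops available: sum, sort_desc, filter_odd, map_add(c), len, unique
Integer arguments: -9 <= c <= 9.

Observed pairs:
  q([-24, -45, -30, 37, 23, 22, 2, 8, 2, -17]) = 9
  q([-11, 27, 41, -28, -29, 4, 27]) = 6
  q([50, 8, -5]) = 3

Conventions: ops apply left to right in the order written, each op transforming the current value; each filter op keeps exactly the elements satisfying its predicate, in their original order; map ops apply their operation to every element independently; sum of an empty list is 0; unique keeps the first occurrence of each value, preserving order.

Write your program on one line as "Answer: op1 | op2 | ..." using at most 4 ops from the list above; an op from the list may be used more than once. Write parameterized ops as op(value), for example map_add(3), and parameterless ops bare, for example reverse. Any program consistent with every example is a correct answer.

sort_desc | unique | map_add(-1) | len

Check, running the answer program on each example:
  [-24, -45, -30, 37, 23, 22, 2, 8, 2, -17] -> [37, 23, 22, 8, 2, 2, -17, -24, -30, -45] -> [37, 23, 22, 8, 2, -17, -24, -30, -45] -> [36, 22, 21, 7, 1, -18, -25, -31, -46] -> 9
  [-11, 27, 41, -28, -29, 4, 27] -> [41, 27, 27, 4, -11, -28, -29] -> [41, 27, 4, -11, -28, -29] -> [40, 26, 3, -12, -29, -30] -> 6
  [50, 8, -5] -> [50, 8, -5] -> [50, 8, -5] -> [49, 7, -6] -> 3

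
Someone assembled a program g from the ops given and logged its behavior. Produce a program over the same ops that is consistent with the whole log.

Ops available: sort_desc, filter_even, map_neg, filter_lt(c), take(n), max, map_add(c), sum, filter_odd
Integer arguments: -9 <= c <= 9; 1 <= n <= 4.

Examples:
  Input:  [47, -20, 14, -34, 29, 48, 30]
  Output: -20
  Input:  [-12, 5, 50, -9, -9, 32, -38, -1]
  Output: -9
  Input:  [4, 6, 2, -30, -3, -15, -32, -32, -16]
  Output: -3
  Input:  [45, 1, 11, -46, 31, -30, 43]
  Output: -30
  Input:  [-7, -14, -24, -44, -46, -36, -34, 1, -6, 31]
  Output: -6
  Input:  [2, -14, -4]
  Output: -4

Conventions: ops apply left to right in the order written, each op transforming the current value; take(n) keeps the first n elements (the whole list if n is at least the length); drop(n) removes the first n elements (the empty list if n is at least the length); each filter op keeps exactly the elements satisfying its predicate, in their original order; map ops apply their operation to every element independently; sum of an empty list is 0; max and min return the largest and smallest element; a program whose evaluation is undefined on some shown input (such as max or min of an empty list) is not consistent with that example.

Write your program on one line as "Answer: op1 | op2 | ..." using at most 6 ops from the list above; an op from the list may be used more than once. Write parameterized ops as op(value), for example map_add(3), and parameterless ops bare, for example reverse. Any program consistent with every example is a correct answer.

filter_lt(4) | sort_desc | take(4) | take(3) | filter_lt(-2) | max

Check, running the answer program on each example:
  [47, -20, 14, -34, 29, 48, 30] -> [-20, -34] -> [-20, -34] -> [-20, -34] -> [-20, -34] -> [-20, -34] -> -20
  [-12, 5, 50, -9, -9, 32, -38, -1] -> [-12, -9, -9, -38, -1] -> [-1, -9, -9, -12, -38] -> [-1, -9, -9, -12] -> [-1, -9, -9] -> [-9, -9] -> -9
  [4, 6, 2, -30, -3, -15, -32, -32, -16] -> [2, -30, -3, -15, -32, -32, -16] -> [2, -3, -15, -16, -30, -32, -32] -> [2, -3, -15, -16] -> [2, -3, -15] -> [-3, -15] -> -3
  [45, 1, 11, -46, 31, -30, 43] -> [1, -46, -30] -> [1, -30, -46] -> [1, -30, -46] -> [1, -30, -46] -> [-30, -46] -> -30
  [-7, -14, -24, -44, -46, -36, -34, 1, -6, 31] -> [-7, -14, -24, -44, -46, -36, -34, 1, -6] -> [1, -6, -7, -14, -24, -34, -36, -44, -46] -> [1, -6, -7, -14] -> [1, -6, -7] -> [-6, -7] -> -6
  [2, -14, -4] -> [2, -14, -4] -> [2, -4, -14] -> [2, -4, -14] -> [2, -4, -14] -> [-4, -14] -> -4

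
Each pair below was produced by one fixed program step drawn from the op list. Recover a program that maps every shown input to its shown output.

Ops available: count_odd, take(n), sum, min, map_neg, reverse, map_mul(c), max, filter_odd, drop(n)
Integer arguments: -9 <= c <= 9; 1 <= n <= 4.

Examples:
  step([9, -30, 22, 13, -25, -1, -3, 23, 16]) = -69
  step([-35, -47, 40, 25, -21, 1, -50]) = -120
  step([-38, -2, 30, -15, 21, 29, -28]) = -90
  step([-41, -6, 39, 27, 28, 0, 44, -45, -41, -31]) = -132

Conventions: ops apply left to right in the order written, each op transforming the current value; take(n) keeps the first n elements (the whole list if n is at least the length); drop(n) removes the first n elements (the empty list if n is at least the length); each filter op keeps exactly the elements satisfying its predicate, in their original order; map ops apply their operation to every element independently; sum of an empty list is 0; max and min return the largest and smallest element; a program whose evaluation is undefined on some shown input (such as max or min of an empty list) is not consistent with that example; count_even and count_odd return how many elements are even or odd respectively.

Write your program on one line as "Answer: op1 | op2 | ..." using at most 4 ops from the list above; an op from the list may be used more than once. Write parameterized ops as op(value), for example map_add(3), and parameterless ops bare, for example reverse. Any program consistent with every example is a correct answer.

map_mul(-3) | drop(2) | min

Check, running the answer program on each example:
  [9, -30, 22, 13, -25, -1, -3, 23, 16] -> [-27, 90, -66, -39, 75, 3, 9, -69, -48] -> [-66, -39, 75, 3, 9, -69, -48] -> -69
  [-35, -47, 40, 25, -21, 1, -50] -> [105, 141, -120, -75, 63, -3, 150] -> [-120, -75, 63, -3, 150] -> -120
  [-38, -2, 30, -15, 21, 29, -28] -> [114, 6, -90, 45, -63, -87, 84] -> [-90, 45, -63, -87, 84] -> -90
  [-41, -6, 39, 27, 28, 0, 44, -45, -41, -31] -> [123, 18, -117, -81, -84, 0, -132, 135, 123, 93] -> [-117, -81, -84, 0, -132, 135, 123, 93] -> -132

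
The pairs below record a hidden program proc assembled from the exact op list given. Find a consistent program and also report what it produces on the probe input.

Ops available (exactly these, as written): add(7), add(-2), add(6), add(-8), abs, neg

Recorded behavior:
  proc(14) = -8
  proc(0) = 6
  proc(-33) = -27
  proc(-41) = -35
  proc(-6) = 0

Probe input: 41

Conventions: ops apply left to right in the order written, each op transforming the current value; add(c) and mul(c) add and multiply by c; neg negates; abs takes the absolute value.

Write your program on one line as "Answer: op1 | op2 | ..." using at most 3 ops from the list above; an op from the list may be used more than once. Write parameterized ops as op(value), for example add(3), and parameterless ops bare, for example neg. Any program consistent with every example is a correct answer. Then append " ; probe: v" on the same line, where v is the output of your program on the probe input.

abs | neg | add(6) ; probe: -35

Check, running the answer program on each example:
  14 -> 14 -> -14 -> -8
  0 -> 0 -> 0 -> 6
  -33 -> 33 -> -33 -> -27
  -41 -> 41 -> -41 -> -35
  -6 -> 6 -> -6 -> 0
  probe: 41 -> 41 -> -41 -> -35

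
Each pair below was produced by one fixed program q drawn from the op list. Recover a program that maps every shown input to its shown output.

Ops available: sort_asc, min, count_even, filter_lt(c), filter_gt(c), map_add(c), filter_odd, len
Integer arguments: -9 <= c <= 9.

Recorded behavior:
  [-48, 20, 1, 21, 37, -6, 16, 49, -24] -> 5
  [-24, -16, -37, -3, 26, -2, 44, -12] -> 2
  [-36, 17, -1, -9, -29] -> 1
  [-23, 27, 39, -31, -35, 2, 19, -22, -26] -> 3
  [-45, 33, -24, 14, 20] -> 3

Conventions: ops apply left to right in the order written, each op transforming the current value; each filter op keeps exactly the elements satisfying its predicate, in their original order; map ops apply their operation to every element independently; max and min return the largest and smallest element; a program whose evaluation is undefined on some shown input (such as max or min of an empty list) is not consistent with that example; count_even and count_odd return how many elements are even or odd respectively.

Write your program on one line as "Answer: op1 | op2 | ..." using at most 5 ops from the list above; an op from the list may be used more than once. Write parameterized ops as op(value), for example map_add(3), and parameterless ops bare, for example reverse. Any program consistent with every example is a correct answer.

map_add(-3) | map_add(9) | filter_gt(8) | len

Check, running the answer program on each example:
  [-48, 20, 1, 21, 37, -6, 16, 49, -24] -> [-51, 17, -2, 18, 34, -9, 13, 46, -27] -> [-42, 26, 7, 27, 43, 0, 22, 55, -18] -> [26, 27, 43, 22, 55] -> 5
  [-24, -16, -37, -3, 26, -2, 44, -12] -> [-27, -19, -40, -6, 23, -5, 41, -15] -> [-18, -10, -31, 3, 32, 4, 50, -6] -> [32, 50] -> 2
  [-36, 17, -1, -9, -29] -> [-39, 14, -4, -12, -32] -> [-30, 23, 5, -3, -23] -> [23] -> 1
  [-23, 27, 39, -31, -35, 2, 19, -22, -26] -> [-26, 24, 36, -34, -38, -1, 16, -25, -29] -> [-17, 33, 45, -25, -29, 8, 25, -16, -20] -> [33, 45, 25] -> 3
  [-45, 33, -24, 14, 20] -> [-48, 30, -27, 11, 17] -> [-39, 39, -18, 20, 26] -> [39, 20, 26] -> 3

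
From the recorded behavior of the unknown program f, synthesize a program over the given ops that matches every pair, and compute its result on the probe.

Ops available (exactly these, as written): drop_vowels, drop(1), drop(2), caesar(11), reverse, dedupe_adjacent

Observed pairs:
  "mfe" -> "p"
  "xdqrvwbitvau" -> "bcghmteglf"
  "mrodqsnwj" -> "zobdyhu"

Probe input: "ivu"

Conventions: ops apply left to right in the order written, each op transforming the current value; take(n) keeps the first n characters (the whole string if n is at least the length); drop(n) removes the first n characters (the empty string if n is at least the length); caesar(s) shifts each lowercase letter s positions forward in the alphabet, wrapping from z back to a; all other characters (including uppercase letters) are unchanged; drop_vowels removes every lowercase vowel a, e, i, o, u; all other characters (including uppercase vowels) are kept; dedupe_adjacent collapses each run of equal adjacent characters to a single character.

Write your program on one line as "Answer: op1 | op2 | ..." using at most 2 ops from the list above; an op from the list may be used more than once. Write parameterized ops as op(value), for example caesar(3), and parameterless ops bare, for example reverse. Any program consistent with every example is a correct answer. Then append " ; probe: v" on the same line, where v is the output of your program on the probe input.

drop(2) | caesar(11) ; probe: "f"

Check, running the answer program on each example:
  "mfe" -> "e" -> "p"
  "xdqrvwbitvau" -> "qrvwbitvau" -> "bcghmteglf"
  "mrodqsnwj" -> "odqsnwj" -> "zobdyhu"
  probe: "ivu" -> "u" -> "f"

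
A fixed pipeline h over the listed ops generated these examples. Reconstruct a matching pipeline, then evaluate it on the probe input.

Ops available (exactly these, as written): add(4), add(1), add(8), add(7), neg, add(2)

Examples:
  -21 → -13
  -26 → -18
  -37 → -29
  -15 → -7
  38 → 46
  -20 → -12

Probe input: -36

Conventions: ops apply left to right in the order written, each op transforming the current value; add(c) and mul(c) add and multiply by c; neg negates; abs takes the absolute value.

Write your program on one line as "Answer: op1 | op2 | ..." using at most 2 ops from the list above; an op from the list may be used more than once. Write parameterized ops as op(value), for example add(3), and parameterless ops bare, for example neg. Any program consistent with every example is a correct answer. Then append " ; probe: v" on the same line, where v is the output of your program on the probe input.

add(7) | add(1) ; probe: -28

Check, running the answer program on each example:
  -21 -> -14 -> -13
  -26 -> -19 -> -18
  -37 -> -30 -> -29
  -15 -> -8 -> -7
  38 -> 45 -> 46
  -20 -> -13 -> -12
  probe: -36 -> -29 -> -28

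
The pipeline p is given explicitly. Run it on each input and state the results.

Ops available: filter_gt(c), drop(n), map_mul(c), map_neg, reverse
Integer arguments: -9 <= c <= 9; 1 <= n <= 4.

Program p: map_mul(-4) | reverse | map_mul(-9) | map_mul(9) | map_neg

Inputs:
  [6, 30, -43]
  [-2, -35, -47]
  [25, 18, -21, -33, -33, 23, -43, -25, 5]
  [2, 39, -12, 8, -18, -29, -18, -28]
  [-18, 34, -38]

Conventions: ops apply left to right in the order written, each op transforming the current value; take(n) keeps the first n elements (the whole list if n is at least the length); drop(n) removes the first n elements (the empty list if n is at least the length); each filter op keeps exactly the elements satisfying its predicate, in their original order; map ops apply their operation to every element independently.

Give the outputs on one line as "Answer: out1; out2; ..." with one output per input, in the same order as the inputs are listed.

Execution, op by op:
  [6, 30, -43] -> [-24, -120, 172] -> [172, -120, -24] -> [-1548, 1080, 216] -> [-13932, 9720, 1944] -> [13932, -9720, -1944]
  [-2, -35, -47] -> [8, 140, 188] -> [188, 140, 8] -> [-1692, -1260, -72] -> [-15228, -11340, -648] -> [15228, 11340, 648]
  [25, 18, -21, -33, -33, 23, -43, -25, 5] -> [-100, -72, 84, 132, 132, -92, 172, 100, -20] -> [-20, 100, 172, -92, 132, 132, 84, -72, -100] -> [180, -900, -1548, 828, -1188, -1188, -756, 648, 900] -> [1620, -8100, -13932, 7452, -10692, -10692, -6804, 5832, 8100] -> [-1620, 8100, 13932, -7452, 10692, 10692, 6804, -5832, -8100]
  [2, 39, -12, 8, -18, -29, -18, -28] -> [-8, -156, 48, -32, 72, 116, 72, 112] -> [112, 72, 116, 72, -32, 48, -156, -8] -> [-1008, -648, -1044, -648, 288, -432, 1404, 72] -> [-9072, -5832, -9396, -5832, 2592, -3888, 12636, 648] -> [9072, 5832, 9396, 5832, -2592, 3888, -12636, -648]
  [-18, 34, -38] -> [72, -136, 152] -> [152, -136, 72] -> [-1368, 1224, -648] -> [-12312, 11016, -5832] -> [12312, -11016, 5832]

[13932, -9720, -1944]; [15228, 11340, 648]; [-1620, 8100, 13932, -7452, 10692, 10692, 6804, -5832, -8100]; [9072, 5832, 9396, 5832, -2592, 3888, -12636, -648]; [12312, -11016, 5832]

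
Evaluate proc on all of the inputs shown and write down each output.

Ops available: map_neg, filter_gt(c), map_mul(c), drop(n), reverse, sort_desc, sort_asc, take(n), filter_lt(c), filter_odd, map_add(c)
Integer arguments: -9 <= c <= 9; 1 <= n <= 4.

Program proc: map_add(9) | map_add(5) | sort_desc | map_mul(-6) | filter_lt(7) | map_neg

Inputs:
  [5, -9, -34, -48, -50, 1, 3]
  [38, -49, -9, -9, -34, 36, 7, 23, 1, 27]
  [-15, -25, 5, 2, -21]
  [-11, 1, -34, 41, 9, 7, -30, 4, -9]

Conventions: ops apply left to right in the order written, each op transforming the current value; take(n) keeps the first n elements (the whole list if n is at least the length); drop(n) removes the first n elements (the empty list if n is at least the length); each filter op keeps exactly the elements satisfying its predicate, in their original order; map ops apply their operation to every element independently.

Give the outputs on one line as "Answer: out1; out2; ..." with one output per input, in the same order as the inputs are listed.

Execution, op by op:
  [5, -9, -34, -48, -50, 1, 3] -> [14, 0, -25, -39, -41, 10, 12] -> [19, 5, -20, -34, -36, 15, 17] -> [19, 17, 15, 5, -20, -34, -36] -> [-114, -102, -90, -30, 120, 204, 216] -> [-114, -102, -90, -30] -> [114, 102, 90, 30]
  [38, -49, -9, -9, -34, 36, 7, 23, 1, 27] -> [47, -40, 0, 0, -25, 45, 16, 32, 10, 36] -> [52, -35, 5, 5, -20, 50, 21, 37, 15, 41] -> [52, 50, 41, 37, 21, 15, 5, 5, -20, -35] -> [-312, -300, -246, -222, -126, -90, -30, -30, 120, 210] -> [-312, -300, -246, -222, -126, -90, -30, -30] -> [312, 300, 246, 222, 126, 90, 30, 30]
  [-15, -25, 5, 2, -21] -> [-6, -16, 14, 11, -12] -> [-1, -11, 19, 16, -7] -> [19, 16, -1, -7, -11] -> [-114, -96, 6, 42, 66] -> [-114, -96, 6] -> [114, 96, -6]
  [-11, 1, -34, 41, 9, 7, -30, 4, -9] -> [-2, 10, -25, 50, 18, 16, -21, 13, 0] -> [3, 15, -20, 55, 23, 21, -16, 18, 5] -> [55, 23, 21, 18, 15, 5, 3, -16, -20] -> [-330, -138, -126, -108, -90, -30, -18, 96, 120] -> [-330, -138, -126, -108, -90, -30, -18] -> [330, 138, 126, 108, 90, 30, 18]

[114, 102, 90, 30]; [312, 300, 246, 222, 126, 90, 30, 30]; [114, 96, -6]; [330, 138, 126, 108, 90, 30, 18]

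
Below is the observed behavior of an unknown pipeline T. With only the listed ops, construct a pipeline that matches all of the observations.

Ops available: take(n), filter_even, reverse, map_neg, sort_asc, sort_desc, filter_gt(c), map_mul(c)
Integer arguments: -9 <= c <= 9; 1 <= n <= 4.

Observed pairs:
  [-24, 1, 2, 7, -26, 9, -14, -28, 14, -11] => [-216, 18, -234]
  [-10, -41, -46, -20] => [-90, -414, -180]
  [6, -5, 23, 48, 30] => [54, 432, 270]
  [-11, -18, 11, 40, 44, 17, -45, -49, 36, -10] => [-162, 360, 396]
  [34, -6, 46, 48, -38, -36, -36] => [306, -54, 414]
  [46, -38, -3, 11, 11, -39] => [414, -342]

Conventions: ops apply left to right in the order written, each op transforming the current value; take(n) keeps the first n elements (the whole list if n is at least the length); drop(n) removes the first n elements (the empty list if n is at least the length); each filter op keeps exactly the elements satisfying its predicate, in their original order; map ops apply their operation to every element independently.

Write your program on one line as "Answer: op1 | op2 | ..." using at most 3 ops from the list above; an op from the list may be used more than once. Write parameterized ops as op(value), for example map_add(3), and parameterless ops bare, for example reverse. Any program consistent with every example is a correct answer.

filter_even | map_mul(9) | take(3)

Check, running the answer program on each example:
  [-24, 1, 2, 7, -26, 9, -14, -28, 14, -11] -> [-24, 2, -26, -14, -28, 14] -> [-216, 18, -234, -126, -252, 126] -> [-216, 18, -234]
  [-10, -41, -46, -20] -> [-10, -46, -20] -> [-90, -414, -180] -> [-90, -414, -180]
  [6, -5, 23, 48, 30] -> [6, 48, 30] -> [54, 432, 270] -> [54, 432, 270]
  [-11, -18, 11, 40, 44, 17, -45, -49, 36, -10] -> [-18, 40, 44, 36, -10] -> [-162, 360, 396, 324, -90] -> [-162, 360, 396]
  [34, -6, 46, 48, -38, -36, -36] -> [34, -6, 46, 48, -38, -36, -36] -> [306, -54, 414, 432, -342, -324, -324] -> [306, -54, 414]
  [46, -38, -3, 11, 11, -39] -> [46, -38] -> [414, -342] -> [414, -342]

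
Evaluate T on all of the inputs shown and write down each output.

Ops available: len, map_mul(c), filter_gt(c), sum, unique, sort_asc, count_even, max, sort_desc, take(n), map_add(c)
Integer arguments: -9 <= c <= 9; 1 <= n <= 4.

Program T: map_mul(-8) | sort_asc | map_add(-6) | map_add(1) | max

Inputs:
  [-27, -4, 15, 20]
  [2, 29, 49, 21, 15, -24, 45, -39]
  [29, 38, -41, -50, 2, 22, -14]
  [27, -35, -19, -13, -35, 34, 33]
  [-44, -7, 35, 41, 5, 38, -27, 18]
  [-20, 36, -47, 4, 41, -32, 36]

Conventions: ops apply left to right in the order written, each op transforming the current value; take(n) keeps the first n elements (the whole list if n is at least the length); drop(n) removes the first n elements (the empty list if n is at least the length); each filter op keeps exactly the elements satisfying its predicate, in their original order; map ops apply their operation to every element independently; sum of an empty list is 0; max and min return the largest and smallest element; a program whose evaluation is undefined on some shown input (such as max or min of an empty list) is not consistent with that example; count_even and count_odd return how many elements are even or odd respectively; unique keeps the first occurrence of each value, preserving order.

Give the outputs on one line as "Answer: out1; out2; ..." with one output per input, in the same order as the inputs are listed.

Execution, op by op:
  [-27, -4, 15, 20] -> [216, 32, -120, -160] -> [-160, -120, 32, 216] -> [-166, -126, 26, 210] -> [-165, -125, 27, 211] -> 211
  [2, 29, 49, 21, 15, -24, 45, -39] -> [-16, -232, -392, -168, -120, 192, -360, 312] -> [-392, -360, -232, -168, -120, -16, 192, 312] -> [-398, -366, -238, -174, -126, -22, 186, 306] -> [-397, -365, -237, -173, -125, -21, 187, 307] -> 307
  [29, 38, -41, -50, 2, 22, -14] -> [-232, -304, 328, 400, -16, -176, 112] -> [-304, -232, -176, -16, 112, 328, 400] -> [-310, -238, -182, -22, 106, 322, 394] -> [-309, -237, -181, -21, 107, 323, 395] -> 395
  [27, -35, -19, -13, -35, 34, 33] -> [-216, 280, 152, 104, 280, -272, -264] -> [-272, -264, -216, 104, 152, 280, 280] -> [-278, -270, -222, 98, 146, 274, 274] -> [-277, -269, -221, 99, 147, 275, 275] -> 275
  [-44, -7, 35, 41, 5, 38, -27, 18] -> [352, 56, -280, -328, -40, -304, 216, -144] -> [-328, -304, -280, -144, -40, 56, 216, 352] -> [-334, -310, -286, -150, -46, 50, 210, 346] -> [-333, -309, -285, -149, -45, 51, 211, 347] -> 347
  [-20, 36, -47, 4, 41, -32, 36] -> [160, -288, 376, -32, -328, 256, -288] -> [-328, -288, -288, -32, 160, 256, 376] -> [-334, -294, -294, -38, 154, 250, 370] -> [-333, -293, -293, -37, 155, 251, 371] -> 371

211; 307; 395; 275; 347; 371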